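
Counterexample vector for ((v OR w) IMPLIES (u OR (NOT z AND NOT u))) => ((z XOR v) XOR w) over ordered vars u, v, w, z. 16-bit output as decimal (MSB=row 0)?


F1 = ((v OR w) IMPLIES (u OR (NOT z AND NOT u)))
F2 = ((z XOR v) XOR w)
Counterexample to F1=>F2 is where F1=1 and F2=0.
Evaluate each row (bits = u,v,w,z, MSB first):
  row 0 [0000]: F1=1 F2=0 -> F1&~F2 -> 1
  row 1 [0001]: F1=1 F2=1 -> F1&~F2 -> 0
  row 2 [0010]: F1=1 F2=1 -> F1&~F2 -> 0
  row 3 [0011]: F1=0 F2=0 -> F1&~F2 -> 0
  row 4 [0100]: F1=1 F2=1 -> F1&~F2 -> 0
  row 5 [0101]: F1=0 F2=0 -> F1&~F2 -> 0
  row 6 [0110]: F1=1 F2=0 -> F1&~F2 -> 1
  row 7 [0111]: F1=0 F2=1 -> F1&~F2 -> 0
  row 8 [1000]: F1=1 F2=0 -> F1&~F2 -> 1
  row 9 [1001]: F1=1 F2=1 -> F1&~F2 -> 0
  row 10 [1010]: F1=1 F2=1 -> F1&~F2 -> 0
  row 11 [1011]: F1=1 F2=0 -> F1&~F2 -> 1
  row 12 [1100]: F1=1 F2=1 -> F1&~F2 -> 0
  row 13 [1101]: F1=1 F2=0 -> F1&~F2 -> 1
  row 14 [1110]: F1=1 F2=0 -> F1&~F2 -> 1
  row 15 [1111]: F1=1 F2=1 -> F1&~F2 -> 0
Full result column, 4 rows per line (u,v fixed per line; w,z runs 00..11 left to right):
  rows 0-3 [u,v=00]: 1000  = hex 8
  rows 4-7 [u,v=01]: 0010  = hex 2
  rows 8-11 [u,v=10]: 1001  = hex 9
  rows 12-15 [u,v=11]: 0110  = hex 6
Counterexample vector (row 0 .. row 15) = 1000001010010110
Output column grouped in 4s = 1000 0010 1001 0110 = 0x8296
Convert to decimal digit by digit (value = value*16 + digit):
  8 -> 8
  8*16 + 2 = 130
  130*16 + 9 = 2089
  2089*16 + 6 = 33430
Decimal = 33430

33430


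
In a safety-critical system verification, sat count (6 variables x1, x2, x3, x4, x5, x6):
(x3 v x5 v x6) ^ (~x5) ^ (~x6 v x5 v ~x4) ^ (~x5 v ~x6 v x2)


CNF with 4 clauses over 6 vars (64 assignments).
An assignment satisfies CNF iff every clause has >=1 true literal.
Check each row (bits = x1,x2,x3,x4,x5,x6; clause T/F shown):
  row 0 [000000]: clauses=FTTT -> 0
  row 1 [000001]: clauses=TTTT -> 1
  row 2 [000010]: clauses=TFTT -> 0
  row 3 [000011]: clauses=TFTF -> 0
  row 4 [000100]: clauses=FTTT -> 0
  (every remaining row is evaluated the same way; all 64 results are listed next)
Full result column, 8 rows per line (x1,x2,x3 fixed per line; x4,x5,x6 runs 000..111 left to right):
  rows 0-7 [x1,x2,x3=000]: 01000000  (ones: 1)
  rows 8-15 [x1,x2,x3=001]: 11001000  (ones: 3)
  rows 16-23 [x1,x2,x3=010]: 01000000  (ones: 1)
  rows 24-31 [x1,x2,x3=011]: 11001000  (ones: 3)
  rows 32-39 [x1,x2,x3=100]: 01000000  (ones: 1)
  rows 40-47 [x1,x2,x3=101]: 11001000  (ones: 3)
  rows 48-55 [x1,x2,x3=110]: 01000000  (ones: 1)
  rows 56-63 [x1,x2,x3=111]: 11001000  (ones: 3)
Satisfying assignments = 1+3+1+3+1+3+1+3 = 16

16


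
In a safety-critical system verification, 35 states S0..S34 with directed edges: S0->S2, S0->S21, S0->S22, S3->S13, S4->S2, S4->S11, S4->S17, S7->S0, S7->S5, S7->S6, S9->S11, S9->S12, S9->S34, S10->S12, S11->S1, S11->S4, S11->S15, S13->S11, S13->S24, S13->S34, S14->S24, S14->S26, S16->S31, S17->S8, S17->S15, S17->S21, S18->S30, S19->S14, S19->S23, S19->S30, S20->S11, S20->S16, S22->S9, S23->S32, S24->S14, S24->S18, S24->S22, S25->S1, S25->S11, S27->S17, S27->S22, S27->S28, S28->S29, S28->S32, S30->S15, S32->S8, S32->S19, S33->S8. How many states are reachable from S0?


BFS from S0:
  layer 0: {S0}
  layer 1: {S2, S21, S22}
  layer 2: {S9}
  layer 3: {S11, S12, S34}
  layer 4: {S1, S4, S15}
  layer 5: {S17}
  layer 6: {S8}
Reachable set: {S0, S1, S2, S4, S8, S9, S11, S12, S15, S17, S21, S22, S34}
Count = 13

13


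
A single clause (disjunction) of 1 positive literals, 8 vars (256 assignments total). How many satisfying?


Step 1: Total=2^8=256
Step 2: Unsat when all 1 false: 2^7=128
Step 3: Sat=256-128=128

128


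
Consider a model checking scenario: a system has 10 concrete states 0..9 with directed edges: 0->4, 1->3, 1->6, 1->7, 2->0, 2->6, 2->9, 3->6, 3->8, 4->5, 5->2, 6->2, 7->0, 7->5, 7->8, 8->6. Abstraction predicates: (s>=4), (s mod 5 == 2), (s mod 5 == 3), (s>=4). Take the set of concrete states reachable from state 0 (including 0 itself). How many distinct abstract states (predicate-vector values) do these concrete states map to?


BFS from 0:
Concrete reachable: {0, 2, 4, 5, 6, 9}
Abstract via predicates (s>=4), (s mod 5 == 2), (s mod 5 == 3), (s>=4):
  (0,0,0,0) <- {0}
  (0,1,0,0) <- {2}
  (1,0,0,1) <- {4, 5, 6, 9}
Distinct abstract states = 3

3


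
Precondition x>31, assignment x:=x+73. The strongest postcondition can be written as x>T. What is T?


Formula: sp(P, x:=E) = exists old_x. (x = E[old_x/x]) AND P[old_x/x] (old_x is the value of x before the assignment; eliminate old_x by solving x = E[old_x/x] for old_x)
Step 1: Precondition P: x>31, i.e. old_x > 31
Step 2: Assignment gives x = old_x + 73, so old_x = x - 73
Step 3: Substitute into P: x - 73 > 31
Step 4: Simplify: x > 31+73 = 104

104


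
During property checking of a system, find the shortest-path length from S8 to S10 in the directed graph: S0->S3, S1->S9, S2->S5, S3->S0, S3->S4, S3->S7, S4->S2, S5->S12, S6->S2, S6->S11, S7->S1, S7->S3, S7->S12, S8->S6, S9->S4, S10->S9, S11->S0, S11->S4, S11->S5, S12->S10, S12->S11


BFS layer-by-layer from S8:
  dist 0: {S8}
  dist 1: {S6}
  dist 2: {S2, S11}
  dist 3: {S0, S4, S5}
  dist 4: {S3, S12}
  dist 5: {S7, S10}
  -> S10 reached at distance 5
Shortest path length = 5

5


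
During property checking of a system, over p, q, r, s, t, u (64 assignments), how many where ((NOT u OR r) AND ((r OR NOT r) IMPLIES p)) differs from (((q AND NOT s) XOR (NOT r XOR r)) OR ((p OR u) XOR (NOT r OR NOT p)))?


F1 = ((NOT u OR r) AND ((r OR NOT r) IMPLIES p))
F2 = (((q AND NOT s) XOR (NOT r XOR r)) OR ((p OR u) XOR (NOT r OR NOT p)))
Evaluate both on each of 64 rows (bits = p,q,r,s,t,u):
  row 0 [000000]: F1=0 F2=1 (differ) -> 1
  row 1 [000001]: F1=0 F2=1 (differ) -> 1
  row 2 [000010]: F1=0 F2=1 (differ) -> 1
  row 3 [000011]: F1=0 F2=1 (differ) -> 1
  row 4 [000100]: F1=0 F2=1 (differ) -> 1
  (every remaining row is evaluated the same way; all 64 results are listed next)
Full result column, 8 rows per line (p,q,r fixed per line; s,t,u runs 000..111 left to right):
  rows 0-7 [p,q,r=000]: 11111111  (ones: 8)
  rows 8-15 [p,q,r=001]: 11111111  (ones: 8)
  rows 16-23 [p,q,r=010]: 10101111  (ones: 6)
  rows 24-31 [p,q,r=011]: 10101111  (ones: 6)
  rows 32-39 [p,q,r=100]: 01010101  (ones: 4)
  rows 40-47 [p,q,r=101]: 00000000  (ones: 0)
  rows 48-55 [p,q,r=110]: 10100101  (ones: 4)
  rows 56-63 [p,q,r=111]: 00000000  (ones: 0)
Disagreements = 8+8+6+6+4+0+4+0 = 36

36


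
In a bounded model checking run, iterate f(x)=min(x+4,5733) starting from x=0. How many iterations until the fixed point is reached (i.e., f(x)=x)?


Step 1: x=0, cap=5733, increment=4
Step 2: x grows by 4 each step until capped at 5733; fixed point is x=5733
Step 3: iterations = ceil(5733/4) = 1434

1434


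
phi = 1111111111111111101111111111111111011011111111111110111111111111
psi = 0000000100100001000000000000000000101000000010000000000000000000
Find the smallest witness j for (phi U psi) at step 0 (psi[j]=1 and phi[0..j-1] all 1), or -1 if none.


(phi U psi) at 0: need smallest j with psi[j]=1 and phi[i]=1 for all i in [0,j).
Scan from step 0:
  step 0: phi=1, psi=0 -> continue
  step 1: phi=1, psi=0 -> continue
  step 2: phi=1, psi=0 -> continue
  step 3: phi=1, psi=0 -> continue
  step 7: psi=1 and phi held for [0,7) -> witness found
Witness step = 7

7


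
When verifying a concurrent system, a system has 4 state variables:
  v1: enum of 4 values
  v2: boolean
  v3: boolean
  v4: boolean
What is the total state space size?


State space = product of domain sizes of all variables.
Domain sizes:
  v1 (enum of 4 values): 4
  v2 (boolean): 2
  v3 (boolean): 2
  v4 (boolean): 2
Product = 4 * 2 * 2 * 2 = 32

32


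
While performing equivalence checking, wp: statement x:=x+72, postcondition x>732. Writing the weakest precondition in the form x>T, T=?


Formula: wp(x:=E, P) = P[E/x] (substitute E for x in postcondition)
Step 1: Postcondition: x>732
Step 2: Substitute x+72 for x: x+72>732
Step 3: Solve for x: x > 732-72 = 660

660


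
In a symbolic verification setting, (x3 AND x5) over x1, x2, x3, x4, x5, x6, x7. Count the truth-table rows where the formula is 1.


Formula: (x3 AND x5) over 7 vars (128 rows)
Evaluate each row (x1, x2, x3, x4, x5, x6, x7 as bits, MSB first):
  row 0 [0000000]: (0 AND 0) -> 0
  row 1 [0000001]: (0 AND 0) -> 0
  row 2 [0000010]: (0 AND 0) -> 0
  row 3 [0000011]: (0 AND 0) -> 0
  row 4 [0000100]: (0 AND 1) -> 0
  (every remaining row is evaluated the same way; all 128 results are listed next)
Full result column, 8 rows per line (x1,x2,x3,x4 fixed per line; x5,x6,x7 runs 000..111 left to right):
  rows 0-7 [x1,x2,x3,x4=0000]: 00000000  (ones: 0)
  rows 8-15 [x1,x2,x3,x4=0001]: 00000000  (ones: 0)
  rows 16-23 [x1,x2,x3,x4=0010]: 00001111  (ones: 4)
  rows 24-31 [x1,x2,x3,x4=0011]: 00001111  (ones: 4)
  rows 32-39 [x1,x2,x3,x4=0100]: 00000000  (ones: 0)
  rows 40-47 [x1,x2,x3,x4=0101]: 00000000  (ones: 0)
  rows 48-55 [x1,x2,x3,x4=0110]: 00001111  (ones: 4)
  rows 56-63 [x1,x2,x3,x4=0111]: 00001111  (ones: 4)
  rows 64-71 [x1,x2,x3,x4=1000]: 00000000  (ones: 0)
  rows 72-79 [x1,x2,x3,x4=1001]: 00000000  (ones: 0)
  rows 80-87 [x1,x2,x3,x4=1010]: 00001111  (ones: 4)
  rows 88-95 [x1,x2,x3,x4=1011]: 00001111  (ones: 4)
  rows 96-103 [x1,x2,x3,x4=1100]: 00000000  (ones: 0)
  rows 104-111 [x1,x2,x3,x4=1101]: 00000000  (ones: 0)
  rows 112-119 [x1,x2,x3,x4=1110]: 00001111  (ones: 4)
  rows 120-127 [x1,x2,x3,x4=1111]: 00001111  (ones: 4)
Count of 1-rows = 0+0+4+4+0+0+4+4+0+0+4+4+0+0+4+4 = 32

32


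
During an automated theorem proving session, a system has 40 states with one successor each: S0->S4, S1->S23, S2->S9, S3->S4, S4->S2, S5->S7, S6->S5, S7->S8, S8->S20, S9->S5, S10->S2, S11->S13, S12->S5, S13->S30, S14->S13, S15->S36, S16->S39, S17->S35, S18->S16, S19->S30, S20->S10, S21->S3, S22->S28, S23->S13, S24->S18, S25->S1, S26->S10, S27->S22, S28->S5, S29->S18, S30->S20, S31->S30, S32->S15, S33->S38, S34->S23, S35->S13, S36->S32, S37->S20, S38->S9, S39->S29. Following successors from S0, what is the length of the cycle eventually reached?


Trace from S0 until a state repeats:
  S0 -> S4 -> S2 -> S9 -> S5 -> S7 -> S8 -> S20 -> S10 -> S2
S2 first seen at step 2, revisited at step 9.
Cycle length = 9 - 2 = 7

7


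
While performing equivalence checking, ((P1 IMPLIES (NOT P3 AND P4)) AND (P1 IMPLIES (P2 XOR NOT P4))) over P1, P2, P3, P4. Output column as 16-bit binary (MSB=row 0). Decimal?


Formula: ((P1 IMPLIES (NOT P3 AND P4)) AND (P1 IMPLIES (P2 XOR NOT P4))) over P1, P2, P3, P4 (16 rows)
Evaluate each row (bits = P1,P2,P3,P4, MSB first):
  row 0 [0000]: ((0 IMPLIES (NOT 0 AND 0)) AND (0 IMPLIES (0 XOR NOT 0))) -> 1
  row 1 [0001]: ((0 IMPLIES (NOT 0 AND 1)) AND (0 IMPLIES (0 XOR NOT 1))) -> 1
  row 2 [0010]: ((0 IMPLIES (NOT 1 AND 0)) AND (0 IMPLIES (0 XOR NOT 0))) -> 1
  row 3 [0011]: ((0 IMPLIES (NOT 1 AND 1)) AND (0 IMPLIES (0 XOR NOT 1))) -> 1
  row 4 [0100]: ((0 IMPLIES (NOT 0 AND 0)) AND (0 IMPLIES (1 XOR NOT 0))) -> 1
  row 5 [0101]: ((0 IMPLIES (NOT 0 AND 1)) AND (0 IMPLIES (1 XOR NOT 1))) -> 1
  row 6 [0110]: ((0 IMPLIES (NOT 1 AND 0)) AND (0 IMPLIES (1 XOR NOT 0))) -> 1
  row 7 [0111]: ((0 IMPLIES (NOT 1 AND 1)) AND (0 IMPLIES (1 XOR NOT 1))) -> 1
  row 8 [1000]: ((1 IMPLIES (NOT 0 AND 0)) AND (1 IMPLIES (0 XOR NOT 0))) -> 0
  row 9 [1001]: ((1 IMPLIES (NOT 0 AND 1)) AND (1 IMPLIES (0 XOR NOT 1))) -> 0
  row 10 [1010]: ((1 IMPLIES (NOT 1 AND 0)) AND (1 IMPLIES (0 XOR NOT 0))) -> 0
  row 11 [1011]: ((1 IMPLIES (NOT 1 AND 1)) AND (1 IMPLIES (0 XOR NOT 1))) -> 0
  row 12 [1100]: ((1 IMPLIES (NOT 0 AND 0)) AND (1 IMPLIES (1 XOR NOT 0))) -> 0
  row 13 [1101]: ((1 IMPLIES (NOT 0 AND 1)) AND (1 IMPLIES (1 XOR NOT 1))) -> 1
  row 14 [1110]: ((1 IMPLIES (NOT 1 AND 0)) AND (1 IMPLIES (1 XOR NOT 0))) -> 0
  row 15 [1111]: ((1 IMPLIES (NOT 1 AND 1)) AND (1 IMPLIES (1 XOR NOT 1))) -> 0
Full result column, 4 rows per line (P1,P2 fixed per line; P3,P4 runs 00..11 left to right):
  rows 0-3 [P1,P2=00]: 1111  = hex F
  rows 4-7 [P1,P2=01]: 1111  = hex F
  rows 8-11 [P1,P2=10]: 0000  = hex 0
  rows 12-15 [P1,P2=11]: 0100  = hex 4
Output column (row 0 .. row 15) = 1111111100000100
Output column grouped in 4s = 1111 1111 0000 0100 = 0xFF04
Convert to decimal digit by digit (value = value*16 + digit):
  F -> 15
  15*16 + 15 (F) = 255
  255*16 + 0 = 4080
  4080*16 + 4 = 65284
Decimal = 65284

65284


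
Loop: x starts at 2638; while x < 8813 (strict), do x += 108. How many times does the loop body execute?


Step 1: x goes from 2638 toward 8813 by 108; the body runs while x<8813, so iterations = ceil((bound-start)/step)
Step 2: Distance=6175
Step 3: ceil(6175/108)=58

58


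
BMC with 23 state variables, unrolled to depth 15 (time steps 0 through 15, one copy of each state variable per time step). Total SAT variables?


BMC unrolls to depth k, creating one copy of each state var for steps 0..k.
Step count = 15 + 1 = 16 (steps 0 through 15)
Vars per step = 23
Total = 23 * 16 = 368

368


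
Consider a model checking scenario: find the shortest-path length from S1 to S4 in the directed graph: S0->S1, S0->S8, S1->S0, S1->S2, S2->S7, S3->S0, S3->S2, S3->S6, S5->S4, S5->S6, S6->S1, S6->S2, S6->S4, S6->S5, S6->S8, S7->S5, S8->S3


BFS layer-by-layer from S1:
  dist 0: {S1}
  dist 1: {S0, S2}
  dist 2: {S7, S8}
  dist 3: {S3, S5}
  dist 4: {S4, S6}
  -> S4 reached at distance 4
Shortest path length = 4

4


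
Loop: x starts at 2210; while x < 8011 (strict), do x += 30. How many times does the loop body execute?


Step 1: x goes from 2210 toward 8011 by 30; the body runs while x<8011, so iterations = ceil((bound-start)/step)
Step 2: Distance=5801
Step 3: ceil(5801/30)=194

194


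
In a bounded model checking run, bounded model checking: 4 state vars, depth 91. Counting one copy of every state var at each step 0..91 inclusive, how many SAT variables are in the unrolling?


BMC unrolls to depth k, creating one copy of each state var for steps 0..k.
Step count = 91 + 1 = 92 (steps 0 through 91)
Vars per step = 4
Total = 4 * 92 = 368

368


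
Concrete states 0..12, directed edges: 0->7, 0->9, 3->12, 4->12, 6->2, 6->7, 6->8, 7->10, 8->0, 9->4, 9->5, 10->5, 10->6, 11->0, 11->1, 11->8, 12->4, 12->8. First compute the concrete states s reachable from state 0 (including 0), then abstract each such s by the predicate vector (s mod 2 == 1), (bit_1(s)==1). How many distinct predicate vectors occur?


BFS from 0:
Concrete reachable: {0, 2, 4, 5, 6, 7, 8, 9, 10, 12}
Abstract via predicates (s mod 2 == 1), (bit_1(s)==1):
  (0,0) <- {0, 4, 8, 12}
  (0,1) <- {2, 6, 10}
  (1,0) <- {5, 9}
  (1,1) <- {7}
Distinct abstract states = 4

4


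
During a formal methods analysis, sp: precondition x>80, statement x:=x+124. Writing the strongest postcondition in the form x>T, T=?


Formula: sp(P, x:=E) = exists old_x. (x = E[old_x/x]) AND P[old_x/x] (old_x is the value of x before the assignment; eliminate old_x by solving x = E[old_x/x] for old_x)
Step 1: Precondition P: x>80, i.e. old_x > 80
Step 2: Assignment gives x = old_x + 124, so old_x = x - 124
Step 3: Substitute into P: x - 124 > 80
Step 4: Simplify: x > 80+124 = 204

204


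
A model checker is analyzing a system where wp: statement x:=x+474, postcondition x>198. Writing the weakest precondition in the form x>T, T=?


Formula: wp(x:=E, P) = P[E/x] (substitute E for x in postcondition)
Step 1: Postcondition: x>198
Step 2: Substitute x+474 for x: x+474>198
Step 3: Solve for x: x > 198-474 = -276

-276


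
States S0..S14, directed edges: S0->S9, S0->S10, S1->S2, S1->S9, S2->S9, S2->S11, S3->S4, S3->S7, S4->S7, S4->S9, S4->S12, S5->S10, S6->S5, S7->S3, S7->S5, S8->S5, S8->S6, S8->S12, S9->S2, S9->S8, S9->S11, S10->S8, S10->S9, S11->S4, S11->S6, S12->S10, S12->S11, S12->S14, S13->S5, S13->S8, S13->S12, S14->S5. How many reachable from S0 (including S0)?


BFS from S0:
  layer 0: {S0}
  layer 1: {S9, S10}
  layer 2: {S2, S8, S11}
  layer 3: {S4, S5, S6, S12}
  layer 4: {S7, S14}
  layer 5: {S3}
Reachable set: {S0, S2, S3, S4, S5, S6, S7, S8, S9, S10, S11, S12, S14}
Count = 13

13


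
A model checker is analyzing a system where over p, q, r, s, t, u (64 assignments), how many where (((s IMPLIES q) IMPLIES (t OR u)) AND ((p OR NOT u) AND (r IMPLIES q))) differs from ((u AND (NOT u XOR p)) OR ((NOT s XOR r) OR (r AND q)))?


F1 = (((s IMPLIES q) IMPLIES (t OR u)) AND ((p OR NOT u) AND (r IMPLIES q)))
F2 = ((u AND (NOT u XOR p)) OR ((NOT s XOR r) OR (r AND q)))
Evaluate both on each of 64 rows (bits = p,q,r,s,t,u):
  row 0 [000000]: F1=0 F2=1 (differ) -> 1
  row 1 [000001]: F1=0 F2=1 (differ) -> 1
  row 2 [000010]: F1=1 F2=1 -> 0
  row 3 [000011]: F1=0 F2=1 (differ) -> 1
  row 4 [000100]: F1=1 F2=0 (differ) -> 1
  (every remaining row is evaluated the same way; all 64 results are listed next)
Full result column, 8 rows per line (p,q,r fixed per line; s,t,u runs 000..111 left to right):
  rows 0-7 [p,q,r=000]: 11011010  (ones: 5)
  rows 8-15 [p,q,r=001]: 00001111  (ones: 4)
  rows 16-23 [p,q,r=010]: 11010010  (ones: 4)
  rows 24-31 [p,q,r=011]: 11011101  (ones: 6)
  rows 32-39 [p,q,r=100]: 10001010  (ones: 3)
  rows 40-47 [p,q,r=101]: 01011111  (ones: 6)
  rows 48-55 [p,q,r=110]: 10000010  (ones: 2)
  rows 56-63 [p,q,r=111]: 10001000  (ones: 2)
Disagreements = 5+4+4+6+3+6+2+2 = 32

32


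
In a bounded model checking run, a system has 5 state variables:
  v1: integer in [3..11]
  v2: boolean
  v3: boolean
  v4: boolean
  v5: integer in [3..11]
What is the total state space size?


State space = product of domain sizes of all variables.
Domain sizes:
  v1 (integer in [3..11]): 9
  v2 (boolean): 2
  v3 (boolean): 2
  v4 (boolean): 2
  v5 (integer in [3..11]): 9
Product = 9 * 2 * 2 * 2 * 9 = 648

648


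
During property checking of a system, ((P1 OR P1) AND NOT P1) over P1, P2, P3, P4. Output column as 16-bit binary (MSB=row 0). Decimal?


Formula: ((P1 OR P1) AND NOT P1) over P1, P2, P3, P4 (16 rows)
Evaluate each row (bits = P1,P2,P3,P4, MSB first):
  row 0 [0000]: ((0 OR 0) AND NOT 0) -> 0
  row 1 [0001]: ((0 OR 0) AND NOT 0) -> 0
  row 2 [0010]: ((0 OR 0) AND NOT 0) -> 0
  row 3 [0011]: ((0 OR 0) AND NOT 0) -> 0
  row 4 [0100]: ((0 OR 0) AND NOT 0) -> 0
  row 5 [0101]: ((0 OR 0) AND NOT 0) -> 0
  row 6 [0110]: ((0 OR 0) AND NOT 0) -> 0
  row 7 [0111]: ((0 OR 0) AND NOT 0) -> 0
  row 8 [1000]: ((1 OR 1) AND NOT 1) -> 0
  row 9 [1001]: ((1 OR 1) AND NOT 1) -> 0
  row 10 [1010]: ((1 OR 1) AND NOT 1) -> 0
  row 11 [1011]: ((1 OR 1) AND NOT 1) -> 0
  row 12 [1100]: ((1 OR 1) AND NOT 1) -> 0
  row 13 [1101]: ((1 OR 1) AND NOT 1) -> 0
  row 14 [1110]: ((1 OR 1) AND NOT 1) -> 0
  row 15 [1111]: ((1 OR 1) AND NOT 1) -> 0
Full result column, 4 rows per line (P1,P2 fixed per line; P3,P4 runs 00..11 left to right):
  rows 0-3 [P1,P2=00]: 0000  = hex 0
  rows 4-7 [P1,P2=01]: 0000  = hex 0
  rows 8-11 [P1,P2=10]: 0000  = hex 0
  rows 12-15 [P1,P2=11]: 0000  = hex 0
Output column (row 0 .. row 15) = 0000000000000000
Output column grouped in 4s = 0000 0000 0000 0000 = 0x0000
Convert to decimal digit by digit (value = value*16 + digit):
  0 -> 0
  0*16 + 0 = 0
  0*16 + 0 = 0
  0*16 + 0 = 0
Decimal = 0

0


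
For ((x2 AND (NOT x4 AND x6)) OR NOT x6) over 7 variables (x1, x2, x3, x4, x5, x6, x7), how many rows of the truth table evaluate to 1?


Formula: ((x2 AND (NOT x4 AND x6)) OR NOT x6) over 7 vars (128 rows)
Evaluate each row (x1, x2, x3, x4, x5, x6, x7 as bits, MSB first):
  row 0 [0000000]: ((0 AND (NOT 0 AND 0)) OR NOT 0) -> 1
  row 1 [0000001]: ((0 AND (NOT 0 AND 0)) OR NOT 0) -> 1
  row 2 [0000010]: ((0 AND (NOT 0 AND 1)) OR NOT 1) -> 0
  row 3 [0000011]: ((0 AND (NOT 0 AND 1)) OR NOT 1) -> 0
  row 4 [0000100]: ((0 AND (NOT 0 AND 0)) OR NOT 0) -> 1
  (every remaining row is evaluated the same way; all 128 results are listed next)
Full result column, 8 rows per line (x1,x2,x3,x4 fixed per line; x5,x6,x7 runs 000..111 left to right):
  rows 0-7 [x1,x2,x3,x4=0000]: 11001100  (ones: 4)
  rows 8-15 [x1,x2,x3,x4=0001]: 11001100  (ones: 4)
  rows 16-23 [x1,x2,x3,x4=0010]: 11001100  (ones: 4)
  rows 24-31 [x1,x2,x3,x4=0011]: 11001100  (ones: 4)
  rows 32-39 [x1,x2,x3,x4=0100]: 11111111  (ones: 8)
  rows 40-47 [x1,x2,x3,x4=0101]: 11001100  (ones: 4)
  rows 48-55 [x1,x2,x3,x4=0110]: 11111111  (ones: 8)
  rows 56-63 [x1,x2,x3,x4=0111]: 11001100  (ones: 4)
  rows 64-71 [x1,x2,x3,x4=1000]: 11001100  (ones: 4)
  rows 72-79 [x1,x2,x3,x4=1001]: 11001100  (ones: 4)
  rows 80-87 [x1,x2,x3,x4=1010]: 11001100  (ones: 4)
  rows 88-95 [x1,x2,x3,x4=1011]: 11001100  (ones: 4)
  rows 96-103 [x1,x2,x3,x4=1100]: 11111111  (ones: 8)
  rows 104-111 [x1,x2,x3,x4=1101]: 11001100  (ones: 4)
  rows 112-119 [x1,x2,x3,x4=1110]: 11111111  (ones: 8)
  rows 120-127 [x1,x2,x3,x4=1111]: 11001100  (ones: 4)
Count of 1-rows = 4+4+4+4+8+4+8+4+4+4+4+4+8+4+8+4 = 80

80


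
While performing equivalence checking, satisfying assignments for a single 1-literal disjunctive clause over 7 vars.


Step 1: Total=2^7=128
Step 2: Unsat when all 1 false: 2^6=64
Step 3: Sat=128-64=64

64


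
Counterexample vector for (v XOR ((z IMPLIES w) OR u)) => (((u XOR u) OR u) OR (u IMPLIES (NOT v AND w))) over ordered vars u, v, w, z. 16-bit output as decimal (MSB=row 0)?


F1 = (v XOR ((z IMPLIES w) OR u))
F2 = (((u XOR u) OR u) OR (u IMPLIES (NOT v AND w)))
Counterexample to F1=>F2 is where F1=1 and F2=0.
Evaluate each row (bits = u,v,w,z, MSB first):
  row 0 [0000]: F1=1 F2=1 -> F1&~F2 -> 0
  row 1 [0001]: F1=0 F2=1 -> F1&~F2 -> 0
  row 2 [0010]: F1=1 F2=1 -> F1&~F2 -> 0
  row 3 [0011]: F1=1 F2=1 -> F1&~F2 -> 0
  row 4 [0100]: F1=0 F2=1 -> F1&~F2 -> 0
  row 5 [0101]: F1=1 F2=1 -> F1&~F2 -> 0
  row 6 [0110]: F1=0 F2=1 -> F1&~F2 -> 0
  row 7 [0111]: F1=0 F2=1 -> F1&~F2 -> 0
  row 8 [1000]: F1=1 F2=1 -> F1&~F2 -> 0
  row 9 [1001]: F1=1 F2=1 -> F1&~F2 -> 0
  row 10 [1010]: F1=1 F2=1 -> F1&~F2 -> 0
  row 11 [1011]: F1=1 F2=1 -> F1&~F2 -> 0
  row 12 [1100]: F1=0 F2=1 -> F1&~F2 -> 0
  row 13 [1101]: F1=0 F2=1 -> F1&~F2 -> 0
  row 14 [1110]: F1=0 F2=1 -> F1&~F2 -> 0
  row 15 [1111]: F1=0 F2=1 -> F1&~F2 -> 0
Full result column, 4 rows per line (u,v fixed per line; w,z runs 00..11 left to right):
  rows 0-3 [u,v=00]: 0000  = hex 0
  rows 4-7 [u,v=01]: 0000  = hex 0
  rows 8-11 [u,v=10]: 0000  = hex 0
  rows 12-15 [u,v=11]: 0000  = hex 0
Counterexample vector (row 0 .. row 15) = 0000000000000000
Output column grouped in 4s = 0000 0000 0000 0000 = 0x0000
Convert to decimal digit by digit (value = value*16 + digit):
  0 -> 0
  0*16 + 0 = 0
  0*16 + 0 = 0
  0*16 + 0 = 0
Decimal = 0

0


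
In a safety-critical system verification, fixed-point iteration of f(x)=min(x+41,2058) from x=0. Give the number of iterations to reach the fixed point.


Step 1: x=0, cap=2058, increment=41
Step 2: x grows by 41 each step until capped at 2058; fixed point is x=2058
Step 3: iterations = ceil(2058/41) = 51

51


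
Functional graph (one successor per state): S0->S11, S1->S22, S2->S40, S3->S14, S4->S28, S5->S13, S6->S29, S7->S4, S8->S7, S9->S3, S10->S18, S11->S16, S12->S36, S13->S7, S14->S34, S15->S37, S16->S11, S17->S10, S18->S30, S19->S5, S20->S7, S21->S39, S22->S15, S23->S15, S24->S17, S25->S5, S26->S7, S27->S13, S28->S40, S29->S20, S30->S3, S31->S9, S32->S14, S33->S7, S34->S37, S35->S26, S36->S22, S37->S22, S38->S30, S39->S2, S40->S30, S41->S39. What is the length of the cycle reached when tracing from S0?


Trace from S0 until a state repeats:
  S0 -> S11 -> S16 -> S11
S11 first seen at step 1, revisited at step 3.
Cycle length = 3 - 1 = 2

2


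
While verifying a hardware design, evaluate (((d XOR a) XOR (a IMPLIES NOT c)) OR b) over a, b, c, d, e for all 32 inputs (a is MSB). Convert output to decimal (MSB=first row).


Formula: (((d XOR a) XOR (a IMPLIES NOT c)) OR b) over a, b, c, d, e (32 rows)
Evaluate each row (bits = a,b,c,d,e, MSB first):
  row 0 [00000]: (((0 XOR 0) XOR (0 IMPLIES NOT 0)) OR 0) -> 1
  row 1 [00001]: (((0 XOR 0) XOR (0 IMPLIES NOT 0)) OR 0) -> 1
  row 2 [00010]: (((1 XOR 0) XOR (0 IMPLIES NOT 0)) OR 0) -> 0
  row 3 [00011]: (((1 XOR 0) XOR (0 IMPLIES NOT 0)) OR 0) -> 0
  row 4 [00100]: (((0 XOR 0) XOR (0 IMPLIES NOT 1)) OR 0) -> 1
  row 5 [00101]: (((0 XOR 0) XOR (0 IMPLIES NOT 1)) OR 0) -> 1
  row 6 [00110]: (((1 XOR 0) XOR (0 IMPLIES NOT 1)) OR 0) -> 0
  row 7 [00111]: (((1 XOR 0) XOR (0 IMPLIES NOT 1)) OR 0) -> 0
  row 8 [01000]: (((0 XOR 0) XOR (0 IMPLIES NOT 0)) OR 1) -> 1
  row 9 [01001]: (((0 XOR 0) XOR (0 IMPLIES NOT 0)) OR 1) -> 1
  row 10 [01010]: (((1 XOR 0) XOR (0 IMPLIES NOT 0)) OR 1) -> 1
  row 11 [01011]: (((1 XOR 0) XOR (0 IMPLIES NOT 0)) OR 1) -> 1
  row 12 [01100]: (((0 XOR 0) XOR (0 IMPLIES NOT 1)) OR 1) -> 1
  row 13 [01101]: (((0 XOR 0) XOR (0 IMPLIES NOT 1)) OR 1) -> 1
  row 14 [01110]: (((1 XOR 0) XOR (0 IMPLIES NOT 1)) OR 1) -> 1
  row 15 [01111]: (((1 XOR 0) XOR (0 IMPLIES NOT 1)) OR 1) -> 1
  row 16 [10000]: (((0 XOR 1) XOR (1 IMPLIES NOT 0)) OR 0) -> 0
  row 17 [10001]: (((0 XOR 1) XOR (1 IMPLIES NOT 0)) OR 0) -> 0
  row 18 [10010]: (((1 XOR 1) XOR (1 IMPLIES NOT 0)) OR 0) -> 1
  row 19 [10011]: (((1 XOR 1) XOR (1 IMPLIES NOT 0)) OR 0) -> 1
  row 20 [10100]: (((0 XOR 1) XOR (1 IMPLIES NOT 1)) OR 0) -> 1
  row 21 [10101]: (((0 XOR 1) XOR (1 IMPLIES NOT 1)) OR 0) -> 1
  row 22 [10110]: (((1 XOR 1) XOR (1 IMPLIES NOT 1)) OR 0) -> 0
  row 23 [10111]: (((1 XOR 1) XOR (1 IMPLIES NOT 1)) OR 0) -> 0
  row 24 [11000]: (((0 XOR 1) XOR (1 IMPLIES NOT 0)) OR 1) -> 1
  row 25 [11001]: (((0 XOR 1) XOR (1 IMPLIES NOT 0)) OR 1) -> 1
  row 26 [11010]: (((1 XOR 1) XOR (1 IMPLIES NOT 0)) OR 1) -> 1
  row 27 [11011]: (((1 XOR 1) XOR (1 IMPLIES NOT 0)) OR 1) -> 1
  row 28 [11100]: (((0 XOR 1) XOR (1 IMPLIES NOT 1)) OR 1) -> 1
  row 29 [11101]: (((0 XOR 1) XOR (1 IMPLIES NOT 1)) OR 1) -> 1
  row 30 [11110]: (((1 XOR 1) XOR (1 IMPLIES NOT 1)) OR 1) -> 1
  row 31 [11111]: (((1 XOR 1) XOR (1 IMPLIES NOT 1)) OR 1) -> 1
Full result column, 4 rows per line (a,b,c fixed per line; d,e runs 00..11 left to right):
  rows 0-3 [a,b,c=000]: 1100  = hex C
  rows 4-7 [a,b,c=001]: 1100  = hex C
  rows 8-11 [a,b,c=010]: 1111  = hex F
  rows 12-15 [a,b,c=011]: 1111  = hex F
  rows 16-19 [a,b,c=100]: 0011  = hex 3
  rows 20-23 [a,b,c=101]: 1100  = hex C
  rows 24-27 [a,b,c=110]: 1111  = hex F
  rows 28-31 [a,b,c=111]: 1111  = hex F
Output column (row 0 .. row 31) = 11001100111111110011110011111111
Output column grouped in 4s = 1100 1100 1111 1111 0011 1100 1111 1111 = 0xCCFF3CFF
Convert to decimal digit by digit (value = value*16 + digit):
  C -> 12
  12*16 + 12 (C) = 204
  204*16 + 15 (F) = 3279
  3279*16 + 15 (F) = 52479
  52479*16 + 3 = 839667
  839667*16 + 12 (C) = 13434684
  13434684*16 + 15 (F) = 214954959
  214954959*16 + 15 (F) = 3439279359
Decimal = 3439279359

3439279359


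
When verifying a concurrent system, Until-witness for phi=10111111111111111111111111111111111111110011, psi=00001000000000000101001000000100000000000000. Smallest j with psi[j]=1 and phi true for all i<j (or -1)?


(phi U psi) at 0: need smallest j with psi[j]=1 and phi[i]=1 for all i in [0,j).
Scan from step 0:
  step 0: phi=1, psi=0 -> continue
  step 1: phi=0 -> phi-prefix broken from here
  step 4: psi=1 but phi already failed -> not a witness
  step 17: psi=1 but phi already failed -> not a witness
  step 19: psi=1 but phi already failed -> not a witness
  step 22: psi=1 but phi already failed -> not a witness
  step 29: psi=1 but phi already failed -> not a witness
  end of trace: no witness -> -1
Witness step = -1

-1


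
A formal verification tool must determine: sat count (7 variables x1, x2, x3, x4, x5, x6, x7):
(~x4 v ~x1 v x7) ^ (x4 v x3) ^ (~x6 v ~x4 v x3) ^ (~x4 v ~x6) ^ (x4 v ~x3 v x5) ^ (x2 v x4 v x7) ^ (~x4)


CNF with 7 clauses over 7 vars (128 assignments).
An assignment satisfies CNF iff every clause has >=1 true literal.
Check each row (bits = x1,x2,x3,x4,x5,x6,x7; clause T/F shown):
  row 0 [0000000]: clauses=TFTTTFT -> 0
  row 1 [0000001]: clauses=TFTTTTT -> 0
  row 2 [0000010]: clauses=TFTTTFT -> 0
  row 3 [0000011]: clauses=TFTTTTT -> 0
  row 4 [0000100]: clauses=TFTTTFT -> 0
  (every remaining row is evaluated the same way; all 128 results are listed next)
Full result column, 8 rows per line (x1,x2,x3,x4 fixed per line; x5,x6,x7 runs 000..111 left to right):
  rows 0-7 [x1,x2,x3,x4=0000]: 00000000  (ones: 0)
  rows 8-15 [x1,x2,x3,x4=0001]: 00000000  (ones: 0)
  rows 16-23 [x1,x2,x3,x4=0010]: 00000101  (ones: 2)
  rows 24-31 [x1,x2,x3,x4=0011]: 00000000  (ones: 0)
  rows 32-39 [x1,x2,x3,x4=0100]: 00000000  (ones: 0)
  rows 40-47 [x1,x2,x3,x4=0101]: 00000000  (ones: 0)
  rows 48-55 [x1,x2,x3,x4=0110]: 00001111  (ones: 4)
  rows 56-63 [x1,x2,x3,x4=0111]: 00000000  (ones: 0)
  rows 64-71 [x1,x2,x3,x4=1000]: 00000000  (ones: 0)
  rows 72-79 [x1,x2,x3,x4=1001]: 00000000  (ones: 0)
  rows 80-87 [x1,x2,x3,x4=1010]: 00000101  (ones: 2)
  rows 88-95 [x1,x2,x3,x4=1011]: 00000000  (ones: 0)
  rows 96-103 [x1,x2,x3,x4=1100]: 00000000  (ones: 0)
  rows 104-111 [x1,x2,x3,x4=1101]: 00000000  (ones: 0)
  rows 112-119 [x1,x2,x3,x4=1110]: 00001111  (ones: 4)
  rows 120-127 [x1,x2,x3,x4=1111]: 00000000  (ones: 0)
Satisfying assignments = 0+0+2+0+0+0+4+0+0+0+2+0+0+0+4+0 = 12

12


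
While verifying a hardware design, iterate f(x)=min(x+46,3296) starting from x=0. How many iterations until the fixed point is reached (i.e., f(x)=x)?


Step 1: x=0, cap=3296, increment=46
Step 2: x grows by 46 each step until capped at 3296; fixed point is x=3296
Step 3: iterations = ceil(3296/46) = 72

72


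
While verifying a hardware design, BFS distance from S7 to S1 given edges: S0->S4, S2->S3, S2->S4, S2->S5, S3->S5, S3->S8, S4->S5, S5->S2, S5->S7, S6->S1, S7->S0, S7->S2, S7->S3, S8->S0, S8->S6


BFS layer-by-layer from S7:
  dist 0: {S7}
  dist 1: {S0, S2, S3}
  dist 2: {S4, S5, S8}
  dist 3: {S6}
  dist 4: {S1}
  -> S1 reached at distance 4
Shortest path length = 4

4


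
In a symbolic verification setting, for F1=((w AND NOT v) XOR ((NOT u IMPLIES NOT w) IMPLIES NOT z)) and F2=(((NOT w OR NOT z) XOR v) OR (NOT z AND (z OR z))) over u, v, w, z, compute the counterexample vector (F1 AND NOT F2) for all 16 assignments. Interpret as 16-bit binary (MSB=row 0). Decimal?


F1 = ((w AND NOT v) XOR ((NOT u IMPLIES NOT w) IMPLIES NOT z))
F2 = (((NOT w OR NOT z) XOR v) OR (NOT z AND (z OR z)))
Counterexample to F1=>F2 is where F1=1 and F2=0.
Evaluate each row (bits = u,v,w,z, MSB first):
  row 0 [0000]: F1=1 F2=1 -> F1&~F2 -> 0
  row 1 [0001]: F1=0 F2=1 -> F1&~F2 -> 0
  row 2 [0010]: F1=0 F2=1 -> F1&~F2 -> 0
  row 3 [0011]: F1=0 F2=0 -> F1&~F2 -> 0
  row 4 [0100]: F1=1 F2=0 -> F1&~F2 -> 1
  row 5 [0101]: F1=0 F2=0 -> F1&~F2 -> 0
  row 6 [0110]: F1=1 F2=0 -> F1&~F2 -> 1
  row 7 [0111]: F1=1 F2=1 -> F1&~F2 -> 0
  row 8 [1000]: F1=1 F2=1 -> F1&~F2 -> 0
  row 9 [1001]: F1=0 F2=1 -> F1&~F2 -> 0
  row 10 [1010]: F1=0 F2=1 -> F1&~F2 -> 0
  row 11 [1011]: F1=1 F2=0 -> F1&~F2 -> 1
  row 12 [1100]: F1=1 F2=0 -> F1&~F2 -> 1
  row 13 [1101]: F1=0 F2=0 -> F1&~F2 -> 0
  row 14 [1110]: F1=1 F2=0 -> F1&~F2 -> 1
  row 15 [1111]: F1=0 F2=1 -> F1&~F2 -> 0
Full result column, 4 rows per line (u,v fixed per line; w,z runs 00..11 left to right):
  rows 0-3 [u,v=00]: 0000  = hex 0
  rows 4-7 [u,v=01]: 1010  = hex A
  rows 8-11 [u,v=10]: 0001  = hex 1
  rows 12-15 [u,v=11]: 1010  = hex A
Counterexample vector (row 0 .. row 15) = 0000101000011010
Output column grouped in 4s = 0000 1010 0001 1010 = 0x0A1A
Convert to decimal digit by digit (value = value*16 + digit):
  0 -> 0
  0*16 + 10 (A) = 10
  10*16 + 1 = 161
  161*16 + 10 (A) = 2586
Decimal = 2586

2586


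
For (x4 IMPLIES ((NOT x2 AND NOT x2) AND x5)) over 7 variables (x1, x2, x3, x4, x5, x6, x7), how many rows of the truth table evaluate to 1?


Formula: (x4 IMPLIES ((NOT x2 AND NOT x2) AND x5)) over 7 vars (128 rows)
Evaluate each row (x1, x2, x3, x4, x5, x6, x7 as bits, MSB first):
  row 0 [0000000]: (0 IMPLIES ((NOT 0 AND NOT 0) AND 0)) -> 1
  row 1 [0000001]: (0 IMPLIES ((NOT 0 AND NOT 0) AND 0)) -> 1
  row 2 [0000010]: (0 IMPLIES ((NOT 0 AND NOT 0) AND 0)) -> 1
  row 3 [0000011]: (0 IMPLIES ((NOT 0 AND NOT 0) AND 0)) -> 1
  row 4 [0000100]: (0 IMPLIES ((NOT 0 AND NOT 0) AND 1)) -> 1
  (every remaining row is evaluated the same way; all 128 results are listed next)
Full result column, 8 rows per line (x1,x2,x3,x4 fixed per line; x5,x6,x7 runs 000..111 left to right):
  rows 0-7 [x1,x2,x3,x4=0000]: 11111111  (ones: 8)
  rows 8-15 [x1,x2,x3,x4=0001]: 00001111  (ones: 4)
  rows 16-23 [x1,x2,x3,x4=0010]: 11111111  (ones: 8)
  rows 24-31 [x1,x2,x3,x4=0011]: 00001111  (ones: 4)
  rows 32-39 [x1,x2,x3,x4=0100]: 11111111  (ones: 8)
  rows 40-47 [x1,x2,x3,x4=0101]: 00000000  (ones: 0)
  rows 48-55 [x1,x2,x3,x4=0110]: 11111111  (ones: 8)
  rows 56-63 [x1,x2,x3,x4=0111]: 00000000  (ones: 0)
  rows 64-71 [x1,x2,x3,x4=1000]: 11111111  (ones: 8)
  rows 72-79 [x1,x2,x3,x4=1001]: 00001111  (ones: 4)
  rows 80-87 [x1,x2,x3,x4=1010]: 11111111  (ones: 8)
  rows 88-95 [x1,x2,x3,x4=1011]: 00001111  (ones: 4)
  rows 96-103 [x1,x2,x3,x4=1100]: 11111111  (ones: 8)
  rows 104-111 [x1,x2,x3,x4=1101]: 00000000  (ones: 0)
  rows 112-119 [x1,x2,x3,x4=1110]: 11111111  (ones: 8)
  rows 120-127 [x1,x2,x3,x4=1111]: 00000000  (ones: 0)
Count of 1-rows = 8+4+8+4+8+0+8+0+8+4+8+4+8+0+8+0 = 80

80


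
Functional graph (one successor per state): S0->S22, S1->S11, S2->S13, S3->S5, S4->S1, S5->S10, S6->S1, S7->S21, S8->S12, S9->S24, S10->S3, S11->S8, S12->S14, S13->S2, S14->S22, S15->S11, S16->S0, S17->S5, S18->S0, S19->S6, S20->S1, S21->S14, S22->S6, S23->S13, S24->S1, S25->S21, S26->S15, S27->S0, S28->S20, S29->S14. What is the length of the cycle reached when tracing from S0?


Trace from S0 until a state repeats:
  S0 -> S22 -> S6 -> S1 -> S11 -> S8 -> S12 -> S14 -> S22
S22 first seen at step 1, revisited at step 8.
Cycle length = 8 - 1 = 7

7


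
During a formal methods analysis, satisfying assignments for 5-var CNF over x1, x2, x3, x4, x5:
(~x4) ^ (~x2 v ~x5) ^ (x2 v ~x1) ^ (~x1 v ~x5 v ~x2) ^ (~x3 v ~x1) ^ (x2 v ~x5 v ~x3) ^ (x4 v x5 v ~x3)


CNF with 7 clauses over 5 vars (32 assignments).
An assignment satisfies CNF iff every clause has >=1 true literal.
Check each row (bits = x1,x2,x3,x4,x5; clause T/F shown):
  row 0 [00000]: clauses=TTTTTTT -> 1
  row 1 [00001]: clauses=TTTTTTT -> 1
  row 2 [00010]: clauses=FTTTTTT -> 0
  row 3 [00011]: clauses=FTTTTTT -> 0
  row 4 [00100]: clauses=TTTTTTF -> 0
  row 5 [00101]: clauses=TTTTTFT -> 0
  row 6 [00110]: clauses=FTTTTTT -> 0
  row 7 [00111]: clauses=FTTTTFT -> 0
  row 8 [01000]: clauses=TTTTTTT -> 1
  row 9 [01001]: clauses=TFTTTTT -> 0
  row 10 [01010]: clauses=FTTTTTT -> 0
  row 11 [01011]: clauses=FFTTTTT -> 0
  row 12 [01100]: clauses=TTTTTTF -> 0
  row 13 [01101]: clauses=TFTTTTT -> 0
  row 14 [01110]: clauses=FTTTTTT -> 0
  row 15 [01111]: clauses=FFTTTTT -> 0
  row 16 [10000]: clauses=TTFTTTT -> 0
  row 17 [10001]: clauses=TTFTTTT -> 0
  row 18 [10010]: clauses=FTFTTTT -> 0
  row 19 [10011]: clauses=FTFTTTT -> 0
  row 20 [10100]: clauses=TTFTFTF -> 0
  row 21 [10101]: clauses=TTFTFFT -> 0
  row 22 [10110]: clauses=FTFTFTT -> 0
  row 23 [10111]: clauses=FTFTFFT -> 0
  row 24 [11000]: clauses=TTTTTTT -> 1
  row 25 [11001]: clauses=TFTFTTT -> 0
  row 26 [11010]: clauses=FTTTTTT -> 0
  row 27 [11011]: clauses=FFTFTTT -> 0
  row 28 [11100]: clauses=TTTTFTF -> 0
  row 29 [11101]: clauses=TFTFFTT -> 0
  row 30 [11110]: clauses=FTTTFTT -> 0
  row 31 [11111]: clauses=FFTFFTT -> 0
Full result column, 8 rows per line (x1,x2 fixed per line; x3,x4,x5 runs 000..111 left to right):
  rows 0-7 [x1,x2=00]: 11000000  (ones: 2)
  rows 8-15 [x1,x2=01]: 10000000  (ones: 1)
  rows 16-23 [x1,x2=10]: 00000000  (ones: 0)
  rows 24-31 [x1,x2=11]: 10000000  (ones: 1)
Satisfying assignments = 2+1+0+1 = 4

4


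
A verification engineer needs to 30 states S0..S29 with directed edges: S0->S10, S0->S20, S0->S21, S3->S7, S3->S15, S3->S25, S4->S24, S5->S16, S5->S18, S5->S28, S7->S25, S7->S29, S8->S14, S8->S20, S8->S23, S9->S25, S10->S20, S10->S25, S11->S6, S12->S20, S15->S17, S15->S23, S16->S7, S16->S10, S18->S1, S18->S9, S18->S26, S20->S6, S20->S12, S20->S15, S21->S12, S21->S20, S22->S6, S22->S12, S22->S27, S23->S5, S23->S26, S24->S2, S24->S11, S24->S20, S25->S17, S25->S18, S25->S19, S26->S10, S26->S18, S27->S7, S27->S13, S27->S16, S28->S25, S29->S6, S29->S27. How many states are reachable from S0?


BFS from S0:
  layer 0: {S0}
  layer 1: {S10, S20, S21}
  layer 2: {S6, S12, S15, S25}
  layer 3: {S17, S18, S19, S23}
  layer 4: {S1, S5, S9, S26}
  layer 5: {S16, S28}
  layer 6: {S7}
  layer 7: {S29}
  layer 8: {S27}
  layer 9: {S13}
Reachable set: {S0, S1, S5, S6, S7, S9, S10, S12, S13, S15, S16, S17, S18, S19, S20, S21, S23, S25, S26, S27, S28, S29}
Count = 22

22


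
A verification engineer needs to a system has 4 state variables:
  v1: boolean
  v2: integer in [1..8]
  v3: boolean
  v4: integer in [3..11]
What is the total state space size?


State space = product of domain sizes of all variables.
Domain sizes:
  v1 (boolean): 2
  v2 (integer in [1..8]): 8
  v3 (boolean): 2
  v4 (integer in [3..11]): 9
Product = 2 * 8 * 2 * 9 = 288

288


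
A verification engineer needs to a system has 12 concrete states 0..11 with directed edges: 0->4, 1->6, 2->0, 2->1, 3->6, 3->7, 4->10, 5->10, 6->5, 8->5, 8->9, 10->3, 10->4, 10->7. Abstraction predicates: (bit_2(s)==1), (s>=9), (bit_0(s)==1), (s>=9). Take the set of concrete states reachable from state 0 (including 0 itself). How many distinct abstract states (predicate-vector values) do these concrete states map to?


BFS from 0:
Concrete reachable: {0, 3, 4, 5, 6, 7, 10}
Abstract via predicates (bit_2(s)==1), (s>=9), (bit_0(s)==1), (s>=9):
  (0,0,0,0) <- {0}
  (0,0,1,0) <- {3}
  (0,1,0,1) <- {10}
  (1,0,0,0) <- {4, 6}
  (1,0,1,0) <- {5, 7}
Distinct abstract states = 5

5


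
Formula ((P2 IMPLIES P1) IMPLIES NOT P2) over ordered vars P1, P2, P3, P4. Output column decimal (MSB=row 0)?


Formula: ((P2 IMPLIES P1) IMPLIES NOT P2) over P1, P2, P3, P4 (16 rows)
Evaluate each row (bits = P1,P2,P3,P4, MSB first):
  row 0 [0000]: ((0 IMPLIES 0) IMPLIES NOT 0) -> 1
  row 1 [0001]: ((0 IMPLIES 0) IMPLIES NOT 0) -> 1
  row 2 [0010]: ((0 IMPLIES 0) IMPLIES NOT 0) -> 1
  row 3 [0011]: ((0 IMPLIES 0) IMPLIES NOT 0) -> 1
  row 4 [0100]: ((1 IMPLIES 0) IMPLIES NOT 1) -> 1
  row 5 [0101]: ((1 IMPLIES 0) IMPLIES NOT 1) -> 1
  row 6 [0110]: ((1 IMPLIES 0) IMPLIES NOT 1) -> 1
  row 7 [0111]: ((1 IMPLIES 0) IMPLIES NOT 1) -> 1
  row 8 [1000]: ((0 IMPLIES 1) IMPLIES NOT 0) -> 1
  row 9 [1001]: ((0 IMPLIES 1) IMPLIES NOT 0) -> 1
  row 10 [1010]: ((0 IMPLIES 1) IMPLIES NOT 0) -> 1
  row 11 [1011]: ((0 IMPLIES 1) IMPLIES NOT 0) -> 1
  row 12 [1100]: ((1 IMPLIES 1) IMPLIES NOT 1) -> 0
  row 13 [1101]: ((1 IMPLIES 1) IMPLIES NOT 1) -> 0
  row 14 [1110]: ((1 IMPLIES 1) IMPLIES NOT 1) -> 0
  row 15 [1111]: ((1 IMPLIES 1) IMPLIES NOT 1) -> 0
Full result column, 4 rows per line (P1,P2 fixed per line; P3,P4 runs 00..11 left to right):
  rows 0-3 [P1,P2=00]: 1111  = hex F
  rows 4-7 [P1,P2=01]: 1111  = hex F
  rows 8-11 [P1,P2=10]: 1111  = hex F
  rows 12-15 [P1,P2=11]: 0000  = hex 0
Output column (row 0 .. row 15) = 1111111111110000
Output column grouped in 4s = 1111 1111 1111 0000 = 0xFFF0
Convert to decimal digit by digit (value = value*16 + digit):
  F -> 15
  15*16 + 15 (F) = 255
  255*16 + 15 (F) = 4095
  4095*16 + 0 = 65520
Decimal = 65520

65520


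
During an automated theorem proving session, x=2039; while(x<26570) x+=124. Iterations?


Step 1: x goes from 2039 toward 26570 by 124; the body runs while x<26570, so iterations = ceil((bound-start)/step)
Step 2: Distance=24531
Step 3: ceil(24531/124)=198

198


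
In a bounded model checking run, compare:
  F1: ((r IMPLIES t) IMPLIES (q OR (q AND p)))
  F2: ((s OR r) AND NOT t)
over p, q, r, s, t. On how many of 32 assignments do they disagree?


F1 = ((r IMPLIES t) IMPLIES (q OR (q AND p)))
F2 = ((s OR r) AND NOT t)
Evaluate both on each of 32 rows (bits = p,q,r,s,t):
  row 0 [00000]: F1=0 F2=0 -> 0
  row 1 [00001]: F1=0 F2=0 -> 0
  row 2 [00010]: F1=0 F2=1 (differ) -> 1
  row 3 [00011]: F1=0 F2=0 -> 0
  row 4 [00100]: F1=1 F2=1 -> 0
  row 5 [00101]: F1=0 F2=0 -> 0
  row 6 [00110]: F1=1 F2=1 -> 0
  row 7 [00111]: F1=0 F2=0 -> 0
  row 8 [01000]: F1=1 F2=0 (differ) -> 1
  row 9 [01001]: F1=1 F2=0 (differ) -> 1
  row 10 [01010]: F1=1 F2=1 -> 0
  row 11 [01011]: F1=1 F2=0 (differ) -> 1
  row 12 [01100]: F1=1 F2=1 -> 0
  row 13 [01101]: F1=1 F2=0 (differ) -> 1
  row 14 [01110]: F1=1 F2=1 -> 0
  row 15 [01111]: F1=1 F2=0 (differ) -> 1
  row 16 [10000]: F1=0 F2=0 -> 0
  row 17 [10001]: F1=0 F2=0 -> 0
  row 18 [10010]: F1=0 F2=1 (differ) -> 1
  row 19 [10011]: F1=0 F2=0 -> 0
  row 20 [10100]: F1=1 F2=1 -> 0
  row 21 [10101]: F1=0 F2=0 -> 0
  row 22 [10110]: F1=1 F2=1 -> 0
  row 23 [10111]: F1=0 F2=0 -> 0
  row 24 [11000]: F1=1 F2=0 (differ) -> 1
  row 25 [11001]: F1=1 F2=0 (differ) -> 1
  row 26 [11010]: F1=1 F2=1 -> 0
  row 27 [11011]: F1=1 F2=0 (differ) -> 1
  row 28 [11100]: F1=1 F2=1 -> 0
  row 29 [11101]: F1=1 F2=0 (differ) -> 1
  row 30 [11110]: F1=1 F2=1 -> 0
  row 31 [11111]: F1=1 F2=0 (differ) -> 1
Full result column, 8 rows per line (p,q fixed per line; r,s,t runs 000..111 left to right):
  rows 0-7 [p,q=00]: 00100000  (ones: 1)
  rows 8-15 [p,q=01]: 11010101  (ones: 5)
  rows 16-23 [p,q=10]: 00100000  (ones: 1)
  rows 24-31 [p,q=11]: 11010101  (ones: 5)
Disagreements = 1+5+1+5 = 12

12
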